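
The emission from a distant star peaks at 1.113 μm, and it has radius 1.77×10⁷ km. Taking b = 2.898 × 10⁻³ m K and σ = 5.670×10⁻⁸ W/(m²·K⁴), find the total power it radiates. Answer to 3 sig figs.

Wien's law: T = b/λ_max = 2.898×10⁻³/1.113×10⁻⁶ = 2603.77 K.
Surface area A = 4πR² = 4π(1.77×10¹⁰ m)² = 3.93692×10²¹ m².
Then P = σAT⁴ = 5.670×10⁻⁸×3.93692×10²¹×(2603.77)⁴ = 1.03×10²⁸ W.

P ≈ 1.03×10²⁸ W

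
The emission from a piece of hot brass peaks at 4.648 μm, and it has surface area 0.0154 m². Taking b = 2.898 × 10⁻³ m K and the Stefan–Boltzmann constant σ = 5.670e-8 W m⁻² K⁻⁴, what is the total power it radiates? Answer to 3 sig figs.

Wien's law: T = b/λ_max = 2.898×10⁻³/4.648×10⁻⁶ = 623.494 K.
Area A = 0.0154 m².
Then P = σAT⁴ = 5.670×10⁻⁸×0.0154×(623.494)⁴ = 132 W.

P ≈ 132 W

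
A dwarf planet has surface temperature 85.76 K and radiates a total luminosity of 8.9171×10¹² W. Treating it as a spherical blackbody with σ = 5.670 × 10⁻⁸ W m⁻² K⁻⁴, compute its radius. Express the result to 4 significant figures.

L = 4πR²σT⁴ ⇒ R = √(L/(4πσT⁴)).
σT⁴ = 3.06706 W/m², so R = √(8.9171×10¹²/(4π×3.06706)) = 4.810×10⁵ m.

R ≈ 4.810×10⁵ m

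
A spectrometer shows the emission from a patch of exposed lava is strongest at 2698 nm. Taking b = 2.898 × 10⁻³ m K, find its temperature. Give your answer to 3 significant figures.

Wien's law gives T = b/λ_max = (2.898×10⁻³ m·K)/(2.698×10⁻⁶ m) = 1.07×10³ K.

T ≈ 1.07×10³ K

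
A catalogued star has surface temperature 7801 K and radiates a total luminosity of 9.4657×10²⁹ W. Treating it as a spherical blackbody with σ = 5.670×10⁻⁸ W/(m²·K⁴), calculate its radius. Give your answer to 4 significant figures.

R ≈ 1.894×10¹⁰ m

L = 4πR²σT⁴ ⇒ R = √(L/(4πσT⁴)).
σT⁴ = 2.09983×10⁸ W/m², so R = √(9.4657×10²⁹/(4π×2.09983×10⁸)) = 1.894×10¹⁰ m.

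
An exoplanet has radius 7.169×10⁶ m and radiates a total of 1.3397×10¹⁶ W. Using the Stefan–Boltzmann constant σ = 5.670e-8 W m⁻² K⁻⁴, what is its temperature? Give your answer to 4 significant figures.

T ≈ 138.3 K

Surface area A = 4πR² = 4π(7.169×10⁶ m)² = 6.45843×10¹⁴ m².
P = σAT⁴ ⇒ T = (P/(σA))^(1/4) = (1.3397×10¹⁶/(5.670×10⁻⁸×6.45843×10¹⁴))^(1/4) = 138.3 K.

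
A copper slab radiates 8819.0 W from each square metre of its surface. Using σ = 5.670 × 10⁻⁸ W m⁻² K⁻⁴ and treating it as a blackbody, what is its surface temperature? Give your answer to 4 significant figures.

T ≈ 628.0 K

I = σT⁴, so T = (I/σ)^(1/4) = (8819.0/(5.670×10⁻⁸))^(1/4) = 628.0 K.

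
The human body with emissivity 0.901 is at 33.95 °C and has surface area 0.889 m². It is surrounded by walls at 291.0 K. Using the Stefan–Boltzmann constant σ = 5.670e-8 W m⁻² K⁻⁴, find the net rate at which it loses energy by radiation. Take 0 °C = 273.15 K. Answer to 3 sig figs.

Net loss ≈ 78.3 W

T = 33.95 °C + 273.15 = 307.10 K.
Area A = 0.889 m².
Net radiated power P_net = εσA(T⁴ − T₀⁴) = 0.901×5.670×10⁻⁸×0.889×(307.10⁴ − 291.0⁴).
T⁴ − T₀⁴ = 8.89445×10⁹ − 7.17087×10⁹ = 1.72358×10⁹ K⁴, so P_net = 78.3 W.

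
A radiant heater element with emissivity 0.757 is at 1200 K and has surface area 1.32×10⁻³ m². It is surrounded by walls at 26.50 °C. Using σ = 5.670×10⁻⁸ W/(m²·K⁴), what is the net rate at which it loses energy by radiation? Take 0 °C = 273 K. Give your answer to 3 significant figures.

Surroundings: T = 26.50 °C + 273 = 299.50 K.
Area A = 1.32×10⁻³ m².
Net radiated power P_net = εσA(T⁴ − T₀⁴) = 0.757×5.670×10⁻⁸×1.32×10⁻³×(1200⁴ − 299.50⁴).
T⁴ − T₀⁴ = 2.07360×10¹² − 8.04613×10⁹ = 2.06555×10¹² K⁴, so P_net = 117 W.

Net loss ≈ 117 W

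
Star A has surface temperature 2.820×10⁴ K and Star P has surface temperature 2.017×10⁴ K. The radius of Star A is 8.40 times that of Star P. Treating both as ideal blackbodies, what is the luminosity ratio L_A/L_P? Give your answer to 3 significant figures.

L ∝ R²T⁴, so L_A/L_P = (R_A/R_P)²(T_A/T_P)⁴ = (8.40)² × (2.820×10⁴/2.017×10⁴)⁴ = 70.56 × 3.82096 = 270.

L_A/L_P ≈ 270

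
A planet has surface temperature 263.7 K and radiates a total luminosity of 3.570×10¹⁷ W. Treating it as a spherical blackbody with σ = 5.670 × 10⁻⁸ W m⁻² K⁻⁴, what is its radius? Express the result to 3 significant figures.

R ≈ 1.02×10⁷ m

L = 4πR²σT⁴ ⇒ R = √(L/(4πσT⁴)).
σT⁴ = 274.172 W/m², so R = √(3.570×10¹⁷/(4π×274.172)) = 1.02×10⁷ m.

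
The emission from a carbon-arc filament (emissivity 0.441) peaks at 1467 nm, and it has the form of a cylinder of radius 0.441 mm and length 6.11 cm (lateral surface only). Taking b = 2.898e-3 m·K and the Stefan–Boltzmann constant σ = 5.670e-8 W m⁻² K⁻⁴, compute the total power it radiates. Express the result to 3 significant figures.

Wien's law: T = b/λ_max = 2.898×10⁻³/1.467×10⁻⁶ = 1975.46 K.
Lateral area A = 2πrL = 2π×4.41×10⁻⁴×0.0611 = 1.69301×10⁻⁴ m².
Then P = εσAT⁴ = 0.441×5.670×10⁻⁸×1.69301×10⁻⁴×(1975.46)⁴ = 64.5 W.

P ≈ 64.5 W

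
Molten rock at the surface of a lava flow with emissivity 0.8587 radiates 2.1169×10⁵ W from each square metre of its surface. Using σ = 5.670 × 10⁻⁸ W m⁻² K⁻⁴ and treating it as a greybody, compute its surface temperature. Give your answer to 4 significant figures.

T ≈ 1444 K

I = εσT⁴, so T = (I/εσ)^(1/4) = (2.1169×10⁵/(0.8587×5.670×10⁻⁸))^(1/4) = 1444 K.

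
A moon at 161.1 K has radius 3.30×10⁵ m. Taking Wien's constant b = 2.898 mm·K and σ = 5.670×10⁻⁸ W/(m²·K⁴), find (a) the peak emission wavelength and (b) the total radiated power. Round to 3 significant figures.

λ_max ≈ 18.0 μm; P ≈ 5.23×10¹³ W

(a) λ_max = b/T = 2.898×10⁻³/161.1 = 1.799×10⁻⁵ m = 18.0 μm.
Surface area A = 4πR² = 4π(3.30×10⁵ m)² = 1.36848×10¹² m².
(b) P = σAT⁴ = 5.670×10⁻⁸×1.36848×10¹²×(161.1)⁴ = 5.23×10¹³ W.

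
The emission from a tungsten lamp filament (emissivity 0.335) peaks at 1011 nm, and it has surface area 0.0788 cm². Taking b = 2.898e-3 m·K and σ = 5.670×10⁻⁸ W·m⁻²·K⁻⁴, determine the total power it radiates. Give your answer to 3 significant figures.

P ≈ 10.1 W

Wien's law: T = b/λ_max = 2.898×10⁻³/1.011×10⁻⁶ = 2866.47 K.
Area A = 0.0788 cm² = 7.88×10⁻⁶ m².
Then P = εσAT⁴ = 0.335×5.670×10⁻⁸×7.88×10⁻⁶×(2866.47)⁴ = 10.1 W.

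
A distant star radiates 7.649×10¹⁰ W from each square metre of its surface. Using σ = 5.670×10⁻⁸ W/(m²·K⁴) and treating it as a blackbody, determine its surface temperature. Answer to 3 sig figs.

T ≈ 3.41×10⁴ K

I = σT⁴, so T = (I/σ)^(1/4) = (7.649×10¹⁰/(5.670×10⁻⁸))^(1/4) = 3.41×10⁴ K.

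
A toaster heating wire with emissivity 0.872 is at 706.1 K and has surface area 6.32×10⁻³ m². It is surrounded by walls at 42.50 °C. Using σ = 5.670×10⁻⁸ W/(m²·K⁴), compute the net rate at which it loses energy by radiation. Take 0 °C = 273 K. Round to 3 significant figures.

Surroundings: T = 42.50 °C + 273 = 315.50 K.
Area A = 6.32×10⁻³ m².
Net radiated power P_net = εσA(T⁴ − T₀⁴) = 0.872×5.670×10⁻⁸×6.32×10⁻³×(706.1⁴ − 315.50⁴).
T⁴ − T₀⁴ = 2.48579×10¹¹ − 9.90826×10⁹ = 2.38671×10¹¹ K⁴, so P_net = 74.6 W.

Net loss ≈ 74.6 W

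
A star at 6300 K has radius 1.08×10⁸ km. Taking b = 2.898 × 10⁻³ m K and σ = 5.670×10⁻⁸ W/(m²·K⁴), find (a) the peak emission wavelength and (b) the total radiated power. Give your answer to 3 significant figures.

(a) λ_max = b/T = 2.898×10⁻³/6300 = 4.600×10⁻⁷ m = 460 nm.
Surface area A = 4πR² = 4π(1.08×10¹¹ m)² = 1.46574×10²³ m².
(b) P = σAT⁴ = 5.670×10⁻⁸×1.46574×10²³×(6300)⁴ = 1.31×10³¹ W.

λ_max ≈ 460 nm; P ≈ 1.31×10³¹ W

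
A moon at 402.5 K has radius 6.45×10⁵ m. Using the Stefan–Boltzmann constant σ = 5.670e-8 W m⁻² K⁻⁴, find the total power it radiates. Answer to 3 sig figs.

P ≈ 7.78×10¹⁵ W

Surface area A = 4πR² = 4π(6.45×10⁵ m)² = 5.22792×10¹² m².
P = σAT⁴ = 5.670×10⁻⁸ × 5.22792×10¹² × (402.5)⁴ = 7.78×10¹⁵ W.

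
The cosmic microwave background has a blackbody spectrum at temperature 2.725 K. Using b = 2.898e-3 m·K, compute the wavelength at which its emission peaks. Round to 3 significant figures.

λ_max ≈ 1.06×10⁻³ m

Wien's displacement law: λ_max = b/T = (2.898×10⁻³ m·K)/(2.725 K) = 1.063×10⁻³ m.
That is 1.06×10⁻³ m, in the microwave range.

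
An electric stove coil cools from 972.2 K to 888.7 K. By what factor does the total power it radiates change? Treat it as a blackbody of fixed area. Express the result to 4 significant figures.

P ∝ T⁴, so P₂/P₁ = (T₂/T₁)⁴ = (888.7/972.2)⁴ = (0.914112)⁴ = 0.6982.

P₂/P₁ ≈ 0.6982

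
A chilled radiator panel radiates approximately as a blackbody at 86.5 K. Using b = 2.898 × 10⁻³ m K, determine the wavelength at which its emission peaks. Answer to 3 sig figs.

Wien's displacement law: λ_max = b/T = (2.898×10⁻³ m·K)/(86.5 K) = 3.350×10⁻⁵ m.
That is 33.5 μm, in the infrared range.

λ_max ≈ 33.5 μm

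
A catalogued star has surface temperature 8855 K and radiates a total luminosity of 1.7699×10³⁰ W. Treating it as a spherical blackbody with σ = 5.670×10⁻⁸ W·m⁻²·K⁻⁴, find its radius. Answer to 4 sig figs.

R ≈ 2.010×10¹⁰ m

L = 4πR²σT⁴ ⇒ R = √(L/(4πσT⁴)).
σT⁴ = 3.48608×10⁸ W/m², so R = √(1.7699×10³⁰/(4π×3.48608×10⁸)) = 2.010×10¹⁰ m.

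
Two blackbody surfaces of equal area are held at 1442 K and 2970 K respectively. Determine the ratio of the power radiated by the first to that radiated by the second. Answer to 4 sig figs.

With equal areas, P₁/P₂ = (T₁/T₂)⁴ = (1442/2970)⁴ = 0.05557.

P₁/P₂ ≈ 0.05557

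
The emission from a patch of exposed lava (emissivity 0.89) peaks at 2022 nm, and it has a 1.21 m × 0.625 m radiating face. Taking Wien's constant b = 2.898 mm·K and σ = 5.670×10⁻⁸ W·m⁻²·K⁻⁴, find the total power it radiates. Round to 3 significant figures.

Wien's law: T = b/λ_max = 2.898×10⁻³/2.022×10⁻⁶ = 1433.23 K.
Area A = 1.21 × 0.625 = 0.75625 m².
Then P = εσAT⁴ = 0.89×5.670×10⁻⁸×0.75625×(1433.23)⁴ = 1.61×10⁵ W.

P ≈ 1.61×10⁵ W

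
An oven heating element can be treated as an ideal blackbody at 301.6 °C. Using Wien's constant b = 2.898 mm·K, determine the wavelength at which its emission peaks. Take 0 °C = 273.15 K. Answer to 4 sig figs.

λ_max ≈ 5.042 μm

T = 301.6 °C + 273.15 = 574.75 K.
Wien's displacement law: λ_max = b/T = (2.898×10⁻³ m·K)/(574.75 K) = 5.0422×10⁻⁶ m.
That is 5.042 μm, in the infrared range.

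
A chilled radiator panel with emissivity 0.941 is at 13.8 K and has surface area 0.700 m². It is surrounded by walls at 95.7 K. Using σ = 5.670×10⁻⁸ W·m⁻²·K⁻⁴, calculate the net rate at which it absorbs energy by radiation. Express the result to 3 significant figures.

Net gain ≈ 3.13 W

Area A = 0.700 m².
Net radiated power P_net = εσA(T⁴ − T₀⁴) = 0.941×5.670×10⁻⁸×0.700×(13.8⁴ − 95.7⁴).
T⁴ − T₀⁴ = 36267.4 − 8.38779×10⁷ = -8.38416×10⁷ K⁴, so P_net = -3.13 W — negative, meaning a net gain of 3.13 W.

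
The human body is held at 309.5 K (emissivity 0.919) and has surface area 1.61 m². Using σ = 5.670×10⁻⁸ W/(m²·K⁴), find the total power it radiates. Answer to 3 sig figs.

Area A = 1.61 m².
P = εσAT⁴ = 0.919 × 5.670×10⁻⁸ × 1.61 × (309.5)⁴ = 770 W.

P ≈ 770 W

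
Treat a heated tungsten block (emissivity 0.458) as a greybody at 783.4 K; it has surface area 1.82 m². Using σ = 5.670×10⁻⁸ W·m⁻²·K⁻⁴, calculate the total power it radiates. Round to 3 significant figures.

P ≈ 1.78×10⁴ W

Area A = 1.82 m².
P = εσAT⁴ = 0.458 × 5.670×10⁻⁸ × 1.82 × (783.4)⁴ = 1.78×10⁴ W.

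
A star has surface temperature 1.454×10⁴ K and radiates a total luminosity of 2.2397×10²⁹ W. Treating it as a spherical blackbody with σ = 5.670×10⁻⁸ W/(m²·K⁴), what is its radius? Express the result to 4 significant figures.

R ≈ 2.652×10⁹ m

L = 4πR²σT⁴ ⇒ R = √(L/(4πσT⁴)).
σT⁴ = 2.53420×10⁹ W/m², so R = √(2.2397×10²⁹/(4π×2.53420×10⁹)) = 2.652×10⁹ m.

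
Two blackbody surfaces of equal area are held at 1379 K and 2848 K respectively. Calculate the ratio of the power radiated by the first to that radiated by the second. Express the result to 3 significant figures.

With equal areas, P₁/P₂ = (T₁/T₂)⁴ = (1379/2848)⁴ = 0.0550.

P₁/P₂ ≈ 0.0550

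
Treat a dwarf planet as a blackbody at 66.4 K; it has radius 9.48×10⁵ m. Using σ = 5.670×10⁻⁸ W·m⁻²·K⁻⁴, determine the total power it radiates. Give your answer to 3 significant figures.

Surface area A = 4πR² = 4π(9.48×10⁵ m)² = 1.12934×10¹³ m².
P = σAT⁴ = 5.670×10⁻⁸ × 1.12934×10¹³ × (66.4)⁴ = 1.24×10¹³ W.

P ≈ 1.24×10¹³ W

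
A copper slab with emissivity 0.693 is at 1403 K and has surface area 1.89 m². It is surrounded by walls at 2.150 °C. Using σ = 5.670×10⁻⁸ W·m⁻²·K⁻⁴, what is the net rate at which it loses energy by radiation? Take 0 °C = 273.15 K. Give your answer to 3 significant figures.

Surroundings: T = 2.150 °C + 273.15 = 275.300 K.
Area A = 1.89 m².
Net radiated power P_net = εσA(T⁴ − T₀⁴) = 0.693×5.670×10⁻⁸×1.89×(1403⁴ − 275.300⁴).
T⁴ − T₀⁴ = 3.87463×10¹² − 5.74414×10⁹ = 3.86889×10¹² K⁴, so P_net = 2.87×10⁵ W.

Net loss ≈ 2.87×10⁵ W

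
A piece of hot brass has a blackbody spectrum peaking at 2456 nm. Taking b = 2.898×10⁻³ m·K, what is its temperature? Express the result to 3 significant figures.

T ≈ 1.18×10³ K

Wien's law gives T = b/λ_max = (2.898×10⁻³ m·K)/(2.456×10⁻⁶ m) = 1.18×10³ K.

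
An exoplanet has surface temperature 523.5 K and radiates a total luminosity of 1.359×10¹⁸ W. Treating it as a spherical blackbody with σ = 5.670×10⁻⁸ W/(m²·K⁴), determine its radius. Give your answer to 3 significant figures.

R ≈ 5.04×10⁶ m

L = 4πR²σT⁴ ⇒ R = √(L/(4πσT⁴)).
σT⁴ = 4258.43 W/m², so R = √(1.359×10¹⁸/(4π×4258.43)) = 5.04×10⁶ m.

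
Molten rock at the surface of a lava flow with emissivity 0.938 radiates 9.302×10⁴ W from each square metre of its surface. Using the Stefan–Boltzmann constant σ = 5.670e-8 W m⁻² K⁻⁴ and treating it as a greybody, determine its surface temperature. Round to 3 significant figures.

I = εσT⁴, so T = (I/εσ)^(1/4) = (9.302×10⁴/(0.938×5.670×10⁻⁸))^(1/4) = 1.15×10³ K.

T ≈ 1.15×10³ K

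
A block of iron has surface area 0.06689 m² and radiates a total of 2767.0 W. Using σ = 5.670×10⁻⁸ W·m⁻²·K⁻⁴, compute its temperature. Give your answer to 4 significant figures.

Area A = 0.06689 m².
P = σAT⁴ ⇒ T = (P/(σA))^(1/4) = (2767.0/(5.670×10⁻⁸×0.06689))^(1/4) = 924.2 K.

T ≈ 924.2 K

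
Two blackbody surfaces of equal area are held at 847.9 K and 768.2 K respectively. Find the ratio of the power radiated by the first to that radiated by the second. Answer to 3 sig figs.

With equal areas, P₁/P₂ = (T₁/T₂)⁴ = (847.9/768.2)⁴ = 1.48.

P₁/P₂ ≈ 1.48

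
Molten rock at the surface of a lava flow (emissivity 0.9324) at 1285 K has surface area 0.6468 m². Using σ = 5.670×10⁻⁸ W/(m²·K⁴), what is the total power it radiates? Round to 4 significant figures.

P ≈ 9.323×10⁴ W

Area A = 0.6468 m².
P = εσAT⁴ = 0.9324 × 5.670×10⁻⁸ × 0.6468 × (1285)⁴ = 9.323×10⁴ W.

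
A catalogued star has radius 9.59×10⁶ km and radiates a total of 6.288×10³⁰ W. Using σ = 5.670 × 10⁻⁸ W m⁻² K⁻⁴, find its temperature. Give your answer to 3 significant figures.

T ≈ 1.76×10⁴ K

Surface area A = 4πR² = 4π(9.59×10⁹ m)² = 1.15571×10²¹ m².
P = σAT⁴ ⇒ T = (P/(σA))^(1/4) = (6.288×10³⁰/(5.670×10⁻⁸×1.15571×10²¹))^(1/4) = 1.76×10⁴ K.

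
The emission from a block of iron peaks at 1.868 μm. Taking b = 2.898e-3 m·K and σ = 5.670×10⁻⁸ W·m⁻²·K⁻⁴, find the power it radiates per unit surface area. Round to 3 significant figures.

Wien's law: T = b/λ_max = 2.898×10⁻³/1.868×10⁻⁶ = 1551.39 K.
Then I = σT⁴ = 5.670×10⁻⁸×(1551.39)⁴ = 3.28×10⁵ W/m².

I ≈ 3.28×10⁵ W/m²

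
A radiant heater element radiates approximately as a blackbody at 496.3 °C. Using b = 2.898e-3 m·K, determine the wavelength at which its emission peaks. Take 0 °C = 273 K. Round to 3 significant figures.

λ_max ≈ 3.77 μm

T = 496.3 °C + 273 = 769.3 K.
Wien's displacement law: λ_max = b/T = (2.898×10⁻³ m·K)/(769.3 K) = 3.767×10⁻⁶ m.
That is 3.77 μm, in the infrared range.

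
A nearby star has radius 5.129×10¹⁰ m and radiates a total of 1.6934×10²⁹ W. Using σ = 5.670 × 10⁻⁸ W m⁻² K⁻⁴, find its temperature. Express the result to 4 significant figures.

Surface area A = 4πR² = 4π(5.129×10¹⁰ m)² = 3.30579×10²² m².
P = σAT⁴ ⇒ T = (P/(σA))^(1/4) = (1.6934×10²⁹/(5.670×10⁻⁸×3.30579×10²²))^(1/4) = 3083 K.

T ≈ 3083 K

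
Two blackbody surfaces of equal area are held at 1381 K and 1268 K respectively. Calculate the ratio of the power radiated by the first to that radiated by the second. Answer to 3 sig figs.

P₁/P₂ ≈ 1.41

With equal areas, P₁/P₂ = (T₁/T₂)⁴ = (1381/1268)⁴ = 1.41.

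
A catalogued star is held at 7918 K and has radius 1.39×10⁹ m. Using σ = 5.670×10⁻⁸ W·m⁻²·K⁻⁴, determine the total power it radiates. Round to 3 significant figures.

Surface area A = 4πR² = 4π(1.39×10⁹ m)² = 2.42795×10¹⁹ m².
P = σAT⁴ = 5.670×10⁻⁸ × 2.42795×10¹⁹ × (7918)⁴ = 5.41×10²⁷ W.

P ≈ 5.41×10²⁷ W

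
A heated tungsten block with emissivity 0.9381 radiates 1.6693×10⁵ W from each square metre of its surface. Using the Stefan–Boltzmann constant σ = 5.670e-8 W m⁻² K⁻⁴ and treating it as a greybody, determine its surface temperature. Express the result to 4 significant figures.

I = εσT⁴, so T = (I/εσ)^(1/4) = (1.6693×10⁵/(0.9381×5.670×10⁻⁸))^(1/4) = 1331 K.

T ≈ 1331 K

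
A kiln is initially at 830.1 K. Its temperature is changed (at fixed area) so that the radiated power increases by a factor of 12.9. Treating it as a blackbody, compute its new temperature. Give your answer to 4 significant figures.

T₂ ≈ 1573 K

P ∝ T⁴, so T₂/T₁ = (P₂/P₁)^(1/4) = (12.9)^(1/4) = 1.89517.
T₂ = 830.1 × 1.89517 = 1573 K.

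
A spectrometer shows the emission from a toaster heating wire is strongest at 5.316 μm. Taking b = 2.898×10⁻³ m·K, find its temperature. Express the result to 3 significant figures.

T ≈ 545 K

Wien's law gives T = b/λ_max = (2.898×10⁻³ m·K)/(5.316×10⁻⁶ m) = 545 K.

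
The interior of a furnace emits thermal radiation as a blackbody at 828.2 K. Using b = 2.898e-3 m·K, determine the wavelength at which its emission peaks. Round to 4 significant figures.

Wien's displacement law: λ_max = b/T = (2.898×10⁻³ m·K)/(828.2 K) = 3.4992×10⁻⁶ m.
That is 3.499 μm, in the infrared range.

λ_max ≈ 3.499 μm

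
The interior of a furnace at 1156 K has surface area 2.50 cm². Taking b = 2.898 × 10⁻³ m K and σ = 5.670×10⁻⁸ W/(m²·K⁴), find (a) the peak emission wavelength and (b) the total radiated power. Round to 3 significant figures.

(a) λ_max = b/T = 2.898×10⁻³/1156 = 2.507×10⁻⁶ m = 2.51×10³ nm.
Area A = 2.50 cm² = 2.50×10⁻⁴ m².
(b) P = σAT⁴ = 5.670×10⁻⁸×2.50×10⁻⁴×(1156)⁴ = 25.3 W.

λ_max ≈ 2.51×10³ nm; P ≈ 25.3 W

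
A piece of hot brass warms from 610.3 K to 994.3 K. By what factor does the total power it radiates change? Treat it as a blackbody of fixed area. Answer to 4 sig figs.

P ∝ T⁴, so P₂/P₁ = (T₂/T₁)⁴ = (994.3/610.3)⁴ = (1.62920)⁴ = 7.045.

P₂/P₁ ≈ 7.045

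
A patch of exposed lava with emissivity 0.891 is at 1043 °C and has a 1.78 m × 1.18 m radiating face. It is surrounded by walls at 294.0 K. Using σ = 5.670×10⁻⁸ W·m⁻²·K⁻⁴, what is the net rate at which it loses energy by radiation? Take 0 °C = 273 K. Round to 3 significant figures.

Net loss ≈ 3.17×10⁵ W

T = 1043 °C + 273 = 1316 K.
Area A = 1.78 × 1.18 = 2.1004 m².
Net radiated power P_net = εσA(T⁴ − T₀⁴) = 0.891×5.670×10⁻⁸×2.1004×(1316⁴ − 294.0⁴).
T⁴ − T₀⁴ = 2.99933×10¹² − 7.47118×10⁹ = 2.99186×10¹² K⁴, so P_net = 3.17×10⁵ W.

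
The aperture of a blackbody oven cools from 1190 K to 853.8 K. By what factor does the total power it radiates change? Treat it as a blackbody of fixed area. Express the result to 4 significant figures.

P₂/P₁ ≈ 0.2650

P ∝ T⁴, so P₂/P₁ = (T₂/T₁)⁴ = (853.8/1190)⁴ = (0.717479)⁴ = 0.2650.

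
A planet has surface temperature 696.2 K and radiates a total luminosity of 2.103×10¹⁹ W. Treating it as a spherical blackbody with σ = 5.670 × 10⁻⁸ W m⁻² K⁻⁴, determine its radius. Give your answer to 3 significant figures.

L = 4πR²σT⁴ ⇒ R = √(L/(4πσT⁴)).
σT⁴ = 13320.5 W/m², so R = √(2.103×10¹⁹/(4π×13320.5)) = 1.12×10⁷ m.

R ≈ 1.12×10⁷ m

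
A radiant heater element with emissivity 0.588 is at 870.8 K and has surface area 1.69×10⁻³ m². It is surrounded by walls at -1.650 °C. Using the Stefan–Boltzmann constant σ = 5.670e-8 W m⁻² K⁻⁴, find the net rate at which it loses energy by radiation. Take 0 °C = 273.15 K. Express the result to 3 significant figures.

Surroundings: T = -1.650 °C + 273.15 = 271.500 K.
Area A = 1.69×10⁻³ m².
Net radiated power P_net = εσA(T⁴ − T₀⁴) = 0.588×5.670×10⁻⁸×1.69×10⁻³×(870.8⁴ − 271.500⁴).
T⁴ − T₀⁴ = 5.75008×10¹¹ − 5.43350×10⁹ = 5.69574×10¹¹ K⁴, so P_net = 32.1 W.

Net loss ≈ 32.1 W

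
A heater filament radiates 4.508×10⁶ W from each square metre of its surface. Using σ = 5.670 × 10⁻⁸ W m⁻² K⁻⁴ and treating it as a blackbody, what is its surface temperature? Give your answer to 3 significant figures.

T ≈ 2.99×10³ K

I = σT⁴, so T = (I/σ)^(1/4) = (4.508×10⁶/(5.670×10⁻⁸))^(1/4) = 2.99×10³ K.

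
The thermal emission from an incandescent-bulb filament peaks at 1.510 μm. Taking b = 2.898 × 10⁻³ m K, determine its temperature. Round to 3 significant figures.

Wien's law gives T = b/λ_max = (2.898×10⁻³ m·K)/(1.510×10⁻⁶ m) = 1.92×10³ K.

T ≈ 1.92×10³ K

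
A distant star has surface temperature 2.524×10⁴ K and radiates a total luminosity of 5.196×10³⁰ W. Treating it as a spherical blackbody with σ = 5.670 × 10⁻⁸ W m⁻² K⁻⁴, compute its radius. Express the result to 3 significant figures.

R ≈ 4.24×10⁹ m

L = 4πR²σT⁴ ⇒ R = √(L/(4πσT⁴)).
σT⁴ = 2.30113×10¹⁰ W/m², so R = √(5.196×10³⁰/(4π×2.30113×10¹⁰)) = 4.24×10⁹ m.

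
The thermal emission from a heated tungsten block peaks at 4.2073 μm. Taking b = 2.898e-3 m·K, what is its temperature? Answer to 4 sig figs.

T ≈ 688.8 K

Wien's law gives T = b/λ_max = (2.898×10⁻³ m·K)/(4.2073×10⁻⁶ m) = 688.8 K.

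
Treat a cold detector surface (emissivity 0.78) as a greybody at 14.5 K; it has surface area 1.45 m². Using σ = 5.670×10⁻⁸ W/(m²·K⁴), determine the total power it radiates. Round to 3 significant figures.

Area A = 1.45 m².
P = εσAT⁴ = 0.78 × 5.670×10⁻⁸ × 1.45 × (14.5)⁴ = 2.83×10⁻³ W.

P ≈ 2.83×10⁻³ W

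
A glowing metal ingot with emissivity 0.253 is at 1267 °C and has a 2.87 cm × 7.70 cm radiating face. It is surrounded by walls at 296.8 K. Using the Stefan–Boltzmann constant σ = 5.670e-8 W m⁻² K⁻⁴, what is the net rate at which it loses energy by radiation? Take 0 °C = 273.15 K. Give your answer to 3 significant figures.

Net loss ≈ 178 W

T = 1267 °C + 273.15 = 1540.15 K.
Area A = 0.0287 × 0.0770 = 2.2099×10⁻³ m².
Net radiated power P_net = εσA(T⁴ − T₀⁴) = 0.253×5.670×10⁻⁸×2.2099×10⁻³×(1540.15⁴ − 296.8⁴).
T⁴ − T₀⁴ = 5.62668×10¹² − 7.75989×10⁹ = 5.61892×10¹² K⁴, so P_net = 178 W.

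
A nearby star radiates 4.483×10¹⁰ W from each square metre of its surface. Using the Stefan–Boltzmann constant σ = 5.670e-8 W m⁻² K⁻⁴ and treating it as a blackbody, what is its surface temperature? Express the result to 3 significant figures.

I = σT⁴, so T = (I/σ)^(1/4) = (4.483×10¹⁰/(5.670×10⁻⁸))^(1/4) = 2.98×10⁴ K.

T ≈ 2.98×10⁴ K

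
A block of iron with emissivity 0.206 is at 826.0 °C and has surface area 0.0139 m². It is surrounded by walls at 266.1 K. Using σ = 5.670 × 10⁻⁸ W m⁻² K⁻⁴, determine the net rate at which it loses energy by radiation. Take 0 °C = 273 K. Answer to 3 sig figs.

T = 826.0 °C + 273 = 1099.0 K.
Area A = 0.0139 m².
Net radiated power P_net = εσA(T⁴ − T₀⁴) = 0.206×5.670×10⁻⁸×0.0139×(1099.0⁴ − 266.1⁴).
T⁴ − T₀⁴ = 1.45878×10¹² − 5.01394×10⁹ = 1.45377×10¹² K⁴, so P_net = 236 W.

Net loss ≈ 236 W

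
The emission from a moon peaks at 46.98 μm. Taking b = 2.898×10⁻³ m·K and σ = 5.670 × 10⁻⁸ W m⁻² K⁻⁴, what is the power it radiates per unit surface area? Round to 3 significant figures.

I ≈ 0.821 W/m²

Wien's law: T = b/λ_max = 2.898×10⁻³/4.698×10⁻⁵ = 61.6858 K.
Then I = σT⁴ = 5.670×10⁻⁸×(61.6858)⁴ = 0.821 W/m².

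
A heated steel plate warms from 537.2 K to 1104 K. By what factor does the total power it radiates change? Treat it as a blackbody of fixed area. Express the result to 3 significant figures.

P₂/P₁ ≈ 17.8

P ∝ T⁴, so P₂/P₁ = (T₂/T₁)⁴ = (1104/537.2)⁴ = (2.05510)⁴ = 17.8.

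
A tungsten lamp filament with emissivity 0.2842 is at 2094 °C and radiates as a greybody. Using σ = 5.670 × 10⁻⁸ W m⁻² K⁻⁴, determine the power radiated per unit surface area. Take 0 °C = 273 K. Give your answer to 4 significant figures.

T = 2094 °C + 273 = 2367 K.
Stefan–Boltzmann: I = εσT⁴ = 0.2842 × 5.670×10⁻⁸ × (2367)⁴ = 5.058×10⁵ W/m².

I ≈ 5.058×10⁵ W/m²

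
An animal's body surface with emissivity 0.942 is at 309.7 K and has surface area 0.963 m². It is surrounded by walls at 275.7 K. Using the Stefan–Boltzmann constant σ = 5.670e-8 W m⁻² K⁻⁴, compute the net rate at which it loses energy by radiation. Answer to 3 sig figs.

Net loss ≈ 176 W

Area A = 0.963 m².
Net radiated power P_net = εσA(T⁴ − T₀⁴) = 0.942×5.670×10⁻⁸×0.963×(309.7⁴ − 275.7⁴).
T⁴ − T₀⁴ = 9.19951×10⁹ − 5.77759×10⁹ = 3.42192×10⁹ K⁴, so P_net = 176 W.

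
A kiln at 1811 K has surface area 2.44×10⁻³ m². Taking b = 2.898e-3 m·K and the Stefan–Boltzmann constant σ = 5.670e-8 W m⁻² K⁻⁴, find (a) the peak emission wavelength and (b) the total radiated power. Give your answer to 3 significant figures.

(a) λ_max = b/T = 2.898×10⁻³/1811 = 1.600×10⁻⁶ m = 1.60 μm.
Area A = 2.44×10⁻³ m².
(b) P = σAT⁴ = 5.670×10⁻⁸×2.44×10⁻³×(1811)⁴ = 1.49×10³ W.

λ_max ≈ 1.60 μm; P ≈ 1.49×10³ W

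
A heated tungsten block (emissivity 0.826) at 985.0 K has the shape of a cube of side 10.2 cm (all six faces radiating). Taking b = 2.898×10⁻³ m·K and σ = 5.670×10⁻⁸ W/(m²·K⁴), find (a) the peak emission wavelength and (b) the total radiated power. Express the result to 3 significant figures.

λ_max ≈ 2.94 μm; P ≈ 2.75×10³ W

(a) λ_max = b/T = 2.898×10⁻³/985.0 = 2.942×10⁻⁶ m = 2.94 μm.
Area A = 6s² = 6×(0.102 m)² = 0.062424 m².
(b) P = εσAT⁴ = 0.826×5.670×10⁻⁸×0.062424×(985.0)⁴ = 2.75×10³ W.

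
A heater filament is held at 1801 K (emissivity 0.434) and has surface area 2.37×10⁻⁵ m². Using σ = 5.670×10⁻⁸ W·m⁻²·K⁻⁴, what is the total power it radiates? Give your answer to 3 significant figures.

P ≈ 6.14 W

Area A = 2.37×10⁻⁵ m².
P = εσAT⁴ = 0.434 × 5.670×10⁻⁸ × 2.37×10⁻⁵ × (1801)⁴ = 6.14 W.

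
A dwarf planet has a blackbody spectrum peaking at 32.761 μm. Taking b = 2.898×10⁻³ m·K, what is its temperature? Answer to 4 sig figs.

Wien's law gives T = b/λ_max = (2.898×10⁻³ m·K)/(3.2761×10⁻⁵ m) = 88.46 K.

T ≈ 88.46 K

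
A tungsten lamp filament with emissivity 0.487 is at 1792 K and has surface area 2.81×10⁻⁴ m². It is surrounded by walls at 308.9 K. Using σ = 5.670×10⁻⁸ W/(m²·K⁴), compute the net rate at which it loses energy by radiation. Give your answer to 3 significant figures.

Net loss ≈ 79.9 W

Area A = 2.81×10⁻⁴ m².
Net radiated power P_net = εσA(T⁴ − T₀⁴) = 0.487×5.670×10⁻⁸×2.81×10⁻⁴×(1792⁴ − 308.9⁴).
T⁴ − T₀⁴ = 1.03122×10¹³ − 9.10483×10⁹ = 1.03031×10¹³ K⁴, so P_net = 79.9 W.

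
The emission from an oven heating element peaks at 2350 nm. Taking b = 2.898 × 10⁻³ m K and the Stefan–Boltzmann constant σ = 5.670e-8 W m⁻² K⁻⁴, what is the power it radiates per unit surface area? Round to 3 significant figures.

I ≈ 1.31×10⁵ W/m²

Wien's law: T = b/λ_max = 2.898×10⁻³/2.350×10⁻⁶ = 1233.19 K.
Then I = σT⁴ = 5.670×10⁻⁸×(1233.19)⁴ = 1.31×10⁵ W/m².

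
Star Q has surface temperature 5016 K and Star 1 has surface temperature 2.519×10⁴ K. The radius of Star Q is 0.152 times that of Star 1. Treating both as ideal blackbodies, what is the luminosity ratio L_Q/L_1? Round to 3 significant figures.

L ∝ R²T⁴, so L_Q/L_1 = (R_Q/R_1)²(T_Q/T_1)⁴ = (0.152)² × (5016/2.519×10⁴)⁴ = 0.023104 × 1.57223×10⁻³ = 3.63×10⁻⁵.

L_Q/L_1 ≈ 3.63×10⁻⁵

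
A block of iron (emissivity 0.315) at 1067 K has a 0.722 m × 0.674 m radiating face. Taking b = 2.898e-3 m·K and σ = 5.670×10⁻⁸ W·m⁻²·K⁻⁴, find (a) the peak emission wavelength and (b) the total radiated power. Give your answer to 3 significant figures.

λ_max ≈ 2.72 μm; P ≈ 1.13×10⁴ W

(a) λ_max = b/T = 2.898×10⁻³/1067 = 2.716×10⁻⁶ m = 2.72 μm.
Area A = 0.722 × 0.674 = 0.486628 m².
(b) P = εσAT⁴ = 0.315×5.670×10⁻⁸×0.486628×(1067)⁴ = 1.13×10⁴ W.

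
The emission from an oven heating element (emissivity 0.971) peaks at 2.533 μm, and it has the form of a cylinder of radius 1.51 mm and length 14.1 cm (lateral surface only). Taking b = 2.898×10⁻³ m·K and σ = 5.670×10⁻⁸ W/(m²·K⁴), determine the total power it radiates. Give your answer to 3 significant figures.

Wien's law: T = b/λ_max = 2.898×10⁻³/2.533×10⁻⁶ = 1144.10 K.
Lateral area A = 2πrL = 2π×1.51×10⁻³×0.141 = 1.33775×10⁻³ m².
Then P = εσAT⁴ = 0.971×5.670×10⁻⁸×1.33775×10⁻³×(1144.10)⁴ = 126 W.

P ≈ 126 W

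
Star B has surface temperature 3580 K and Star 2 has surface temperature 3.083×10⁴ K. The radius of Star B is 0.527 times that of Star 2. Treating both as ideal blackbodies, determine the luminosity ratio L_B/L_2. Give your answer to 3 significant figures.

L_B/L_2 ≈ 5.05×10⁻⁵

L ∝ R²T⁴, so L_B/L_2 = (R_B/R_2)²(T_B/T_2)⁴ = (0.527)² × (3580/3.083×10⁴)⁴ = 0.277729 × 1.81818×10⁻⁴ = 5.05×10⁻⁵.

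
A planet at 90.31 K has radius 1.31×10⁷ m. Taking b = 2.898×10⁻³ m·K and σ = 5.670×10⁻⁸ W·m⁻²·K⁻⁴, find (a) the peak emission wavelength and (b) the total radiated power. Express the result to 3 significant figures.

λ_max ≈ 32.1 μm; P ≈ 8.13×10¹⁵ W

(a) λ_max = b/T = 2.898×10⁻³/90.31 = 3.209×10⁻⁵ m = 32.1 μm.
Surface area A = 4πR² = 4π(1.31×10⁷ m)² = 2.15651×10¹⁵ m².
(b) P = σAT⁴ = 5.670×10⁻⁸×2.15651×10¹⁵×(90.31)⁴ = 8.13×10¹⁵ W.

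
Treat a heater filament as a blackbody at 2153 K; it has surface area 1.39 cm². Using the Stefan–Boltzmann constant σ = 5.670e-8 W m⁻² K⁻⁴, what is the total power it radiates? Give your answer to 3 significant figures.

P ≈ 169 W

Area A = 1.39 cm² = 1.39×10⁻⁴ m².
P = σAT⁴ = 5.670×10⁻⁸ × 1.39×10⁻⁴ × (2153)⁴ = 169 W.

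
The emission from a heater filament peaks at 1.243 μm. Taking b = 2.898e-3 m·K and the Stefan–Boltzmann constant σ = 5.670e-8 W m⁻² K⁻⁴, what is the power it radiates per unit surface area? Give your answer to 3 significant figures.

Wien's law: T = b/λ_max = 2.898×10⁻³/1.243×10⁻⁶ = 2331.46 K.
Then I = σT⁴ = 5.670×10⁻⁸×(2331.46)⁴ = 1.68×10⁶ W/m².

I ≈ 1.68×10⁶ W/m²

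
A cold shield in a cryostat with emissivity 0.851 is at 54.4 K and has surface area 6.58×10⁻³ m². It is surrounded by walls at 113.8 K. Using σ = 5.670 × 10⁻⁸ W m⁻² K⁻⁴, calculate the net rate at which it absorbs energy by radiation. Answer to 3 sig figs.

Area A = 6.58×10⁻³ m².
Net radiated power P_net = εσA(T⁴ − T₀⁴) = 0.851×5.670×10⁻⁸×6.58×10⁻³×(54.4⁴ − 113.8⁴).
T⁴ − T₀⁴ = 8.75781×10⁶ − 1.67714×10⁸ = -1.58956×10⁸ K⁴, so P_net = -0.0505 W — negative, meaning a net gain of 0.0505 W.

Net gain ≈ 0.0505 W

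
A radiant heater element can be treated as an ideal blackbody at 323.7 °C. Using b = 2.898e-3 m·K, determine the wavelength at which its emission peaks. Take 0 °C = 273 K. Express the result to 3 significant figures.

λ_max ≈ 4.86 μm

T = 323.7 °C + 273 = 596.7 K.
Wien's displacement law: λ_max = b/T = (2.898×10⁻³ m·K)/(596.7 K) = 4.857×10⁻⁶ m.
That is 4.86 μm, in the infrared range.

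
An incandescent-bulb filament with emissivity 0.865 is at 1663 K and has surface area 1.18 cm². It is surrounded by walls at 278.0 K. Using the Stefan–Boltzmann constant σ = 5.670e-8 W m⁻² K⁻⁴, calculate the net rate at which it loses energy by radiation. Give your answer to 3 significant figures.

Area A = 1.18 cm² = 1.18×10⁻⁴ m².
Net radiated power P_net = εσA(T⁴ − T₀⁴) = 0.865×5.670×10⁻⁸×1.18×10⁻⁴×(1663⁴ − 278.0⁴).
T⁴ − T₀⁴ = 7.64837×10¹² − 5.97282×10⁹ = 7.64240×10¹² K⁴, so P_net = 44.2 W.

Net loss ≈ 44.2 W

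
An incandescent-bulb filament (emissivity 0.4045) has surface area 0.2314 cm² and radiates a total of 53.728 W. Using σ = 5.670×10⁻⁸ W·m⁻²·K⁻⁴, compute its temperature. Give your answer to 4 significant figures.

T ≈ 3172 K

Area A = 0.2314 cm² = 2.314×10⁻⁵ m².
P = εσAT⁴ ⇒ T = (P/(εσA))^(1/4) = (53.728/(0.4045×5.670×10⁻⁸×2.314×10⁻⁵))^(1/4) = 3172 K.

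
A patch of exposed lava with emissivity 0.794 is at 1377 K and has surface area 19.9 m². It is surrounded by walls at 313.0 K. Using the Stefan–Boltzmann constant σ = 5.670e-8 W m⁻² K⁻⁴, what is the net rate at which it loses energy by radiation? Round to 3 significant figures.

Net loss ≈ 3.21×10⁶ W

Area A = 19.9 m².
Net radiated power P_net = εσA(T⁴ − T₀⁴) = 0.794×5.670×10⁻⁸×19.9×(1377⁴ − 313.0⁴).
T⁴ − T₀⁴ = 3.59531×10¹² − 9.59792×10⁹ = 3.58571×10¹² K⁴, so P_net = 3.21×10⁶ W.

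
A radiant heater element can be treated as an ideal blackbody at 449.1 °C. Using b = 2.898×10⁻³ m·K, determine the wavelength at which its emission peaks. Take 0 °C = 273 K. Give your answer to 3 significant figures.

T = 449.1 °C + 273 = 722.1 K.
Wien's displacement law: λ_max = b/T = (2.898×10⁻³ m·K)/(722.1 K) = 4.013×10⁻⁶ m.
That is 4.01 μm, in the infrared range.

λ_max ≈ 4.01 μm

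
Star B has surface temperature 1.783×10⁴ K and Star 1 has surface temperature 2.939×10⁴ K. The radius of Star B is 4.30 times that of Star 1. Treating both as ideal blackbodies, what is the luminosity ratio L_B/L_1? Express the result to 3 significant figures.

L_B/L_1 ≈ 2.50

L ∝ R²T⁴, so L_B/L_1 = (R_B/R_1)²(T_B/T_1)⁴ = (4.30)² × (1.783×10⁴/2.939×10⁴)⁴ = 18.49 × 0.135459 = 2.50.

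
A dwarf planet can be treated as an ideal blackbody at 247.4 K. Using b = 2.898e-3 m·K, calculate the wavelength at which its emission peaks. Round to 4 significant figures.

Wien's displacement law: λ_max = b/T = (2.898×10⁻³ m·K)/(247.4 K) = 1.1714×10⁻⁵ m.
That is 11.71 μm, in the infrared range.

λ_max ≈ 11.71 μm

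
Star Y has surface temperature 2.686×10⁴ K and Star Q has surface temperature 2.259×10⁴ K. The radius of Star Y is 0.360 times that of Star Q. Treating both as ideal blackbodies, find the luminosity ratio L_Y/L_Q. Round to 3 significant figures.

L_Y/L_Q ≈ 0.259

L ∝ R²T⁴, so L_Y/L_Q = (R_Y/R_Q)²(T_Y/T_Q)⁴ = (0.360)² × (2.686×10⁴/2.259×10⁴)⁴ = 0.1296 × 1.99875 = 0.259.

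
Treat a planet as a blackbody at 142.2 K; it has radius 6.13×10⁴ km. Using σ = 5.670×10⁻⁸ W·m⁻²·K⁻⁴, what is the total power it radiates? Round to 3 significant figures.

Surface area A = 4πR² = 4π(6.13×10⁷ m)² = 4.72205×10¹⁶ m².
P = σAT⁴ = 5.670×10⁻⁸ × 4.72205×10¹⁶ × (142.2)⁴ = 1.09×10¹⁸ W.

P ≈ 1.09×10¹⁸ W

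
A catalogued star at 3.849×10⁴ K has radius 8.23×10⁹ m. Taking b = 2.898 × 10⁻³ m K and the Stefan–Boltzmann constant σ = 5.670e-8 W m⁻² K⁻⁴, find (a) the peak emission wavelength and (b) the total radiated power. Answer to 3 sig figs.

λ_max ≈ 75.3 nm; P ≈ 1.06×10³² W

(a) λ_max = b/T = 2.898×10⁻³/3.849×10⁴ = 7.529×10⁻⁸ m = 75.3 nm.
Surface area A = 4πR² = 4π(8.23×10⁹ m)² = 8.51157×10²⁰ m².
(b) P = σAT⁴ = 5.670×10⁻⁸×8.51157×10²⁰×(3.849×10⁴)⁴ = 1.06×10³² W.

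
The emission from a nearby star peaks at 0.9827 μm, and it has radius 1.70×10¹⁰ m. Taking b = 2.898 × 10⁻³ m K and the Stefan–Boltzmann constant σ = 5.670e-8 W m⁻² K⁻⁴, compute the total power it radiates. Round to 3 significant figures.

Wien's law: T = b/λ_max = 2.898×10⁻³/9.827×10⁻⁷ = 2949.02 K.
Surface area A = 4πR² = 4π(1.70×10¹⁰ m)² = 3.63168×10²¹ m².
Then P = σAT⁴ = 5.670×10⁻⁸×3.63168×10²¹×(2949.02)⁴ = 1.56×10²⁸ W.

P ≈ 1.56×10²⁸ W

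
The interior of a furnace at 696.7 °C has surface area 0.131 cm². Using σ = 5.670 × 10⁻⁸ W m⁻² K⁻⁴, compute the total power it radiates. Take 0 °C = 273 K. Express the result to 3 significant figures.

P ≈ 0.657 W

T = 696.7 °C + 273 = 969.7 K.
Area A = 0.131 cm² = 1.31×10⁻⁵ m².
P = σAT⁴ = 5.670×10⁻⁸ × 1.31×10⁻⁵ × (969.7)⁴ = 0.657 W.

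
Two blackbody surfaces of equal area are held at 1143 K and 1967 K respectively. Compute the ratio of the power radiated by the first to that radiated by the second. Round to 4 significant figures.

P₁/P₂ ≈ 0.1140

With equal areas, P₁/P₂ = (T₁/T₂)⁴ = (1143/1967)⁴ = 0.1140.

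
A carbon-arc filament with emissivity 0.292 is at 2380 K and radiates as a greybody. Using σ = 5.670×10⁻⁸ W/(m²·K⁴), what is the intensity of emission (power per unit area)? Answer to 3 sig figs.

Stefan–Boltzmann: I = εσT⁴ = 0.292 × 5.670×10⁻⁸ × (2380)⁴ = 5.31×10⁵ W/m².

I ≈ 5.31×10⁵ W/m²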